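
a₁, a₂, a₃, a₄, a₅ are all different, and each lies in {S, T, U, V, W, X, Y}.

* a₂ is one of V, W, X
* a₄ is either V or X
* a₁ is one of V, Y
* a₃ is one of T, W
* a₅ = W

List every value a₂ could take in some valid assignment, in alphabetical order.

a₅ must be W (only option left). Strike W from a₂, a₃.
That leaves a₃ = T.
The 3 still-open variables together cover exactly {V, X, Y} — 3 values for 3 variables — and Y appears only in a₁'s list, so a₁ = Y.
No further eliminations apply; a₂ can still be any of V, X.

V, X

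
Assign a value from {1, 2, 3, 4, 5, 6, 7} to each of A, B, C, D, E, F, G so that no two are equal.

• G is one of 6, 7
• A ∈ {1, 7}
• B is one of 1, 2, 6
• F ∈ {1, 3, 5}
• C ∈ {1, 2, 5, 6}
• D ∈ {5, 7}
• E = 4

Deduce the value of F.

E must be 4 (only option left).
Among the 6 still-open variables, 3 fits only F (and all 6 values in {1, 2, 3, 5, 6, 7} must be used), so F = 3.

3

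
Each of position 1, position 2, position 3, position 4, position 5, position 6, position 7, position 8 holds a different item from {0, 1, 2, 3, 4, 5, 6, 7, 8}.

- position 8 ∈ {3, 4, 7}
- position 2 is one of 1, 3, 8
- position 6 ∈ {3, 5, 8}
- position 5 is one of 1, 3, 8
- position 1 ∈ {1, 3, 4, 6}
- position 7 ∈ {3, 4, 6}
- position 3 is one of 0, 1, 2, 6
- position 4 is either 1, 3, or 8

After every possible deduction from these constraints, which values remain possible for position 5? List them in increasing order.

1, 3, 8

position 2, position 4, position 5 between them cover only {1, 3, 8} — a naked triple. Remove those values from position 1, position 3, position 6, position 7, position 8.
That leaves position 6 = 5.
The 2 variables position 1 and position 7 are confined to {4, 6}, which locks those values in; drop them from position 3, position 8.
That leaves position 8 = 7.
No further eliminations apply; position 5 can still be any of 1, 3, 8.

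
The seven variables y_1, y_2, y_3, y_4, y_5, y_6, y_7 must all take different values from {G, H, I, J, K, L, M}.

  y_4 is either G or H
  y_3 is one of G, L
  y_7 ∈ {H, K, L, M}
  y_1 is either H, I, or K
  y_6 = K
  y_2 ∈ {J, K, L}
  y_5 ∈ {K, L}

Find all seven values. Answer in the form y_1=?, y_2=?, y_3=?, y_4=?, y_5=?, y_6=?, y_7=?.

y_6's domain is down to {K}, so y_6 = K. So y_1, y_2, y_5, y_7 can't be K.
y_5 has just one choice, so y_5 = L. Remove L from y_2, y_3, y_7.
y_2's domain is down to {J}, so y_2 = J.
That leaves y_3 = G. Strike G from y_4.
y_4 must be H (only option left). So y_1, y_7 can't be H.
y_7 must be M (only option left).
That leaves y_1 = I.

y_1=I, y_2=J, y_3=G, y_4=H, y_5=L, y_6=K, y_7=M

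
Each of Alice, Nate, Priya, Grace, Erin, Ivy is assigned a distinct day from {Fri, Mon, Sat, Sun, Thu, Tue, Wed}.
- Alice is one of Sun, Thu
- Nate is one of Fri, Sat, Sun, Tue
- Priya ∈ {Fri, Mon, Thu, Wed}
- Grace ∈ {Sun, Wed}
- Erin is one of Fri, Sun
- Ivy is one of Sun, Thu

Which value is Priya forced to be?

Alice and Ivy between them cover only {Sun, Thu} — a naked pair. Remove those values from Nate, Priya, Grace, Erin.
Grace has just one choice, so Grace = Wed. So Priya can't be Wed.
Erin has just one choice, so Erin = Fri. So Nate, Priya can't be Fri.
So Priya = Mon.

Mon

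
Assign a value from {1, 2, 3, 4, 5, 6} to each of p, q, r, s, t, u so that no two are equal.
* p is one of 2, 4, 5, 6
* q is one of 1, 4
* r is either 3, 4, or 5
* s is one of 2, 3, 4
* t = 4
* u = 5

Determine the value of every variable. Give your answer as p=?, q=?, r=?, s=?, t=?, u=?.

t has just one choice, so t = 4. Strike 4 from p, q, r, s.
u's domain is down to {5}, so u = 5. Remove 5 from p, r.
q has just one choice, so q = 1.
r must be 3 (only option left). Remove 3 from s.
That leaves s = 2. Remove 2 from p.
p has just one choice, so p = 6.

p=6, q=1, r=3, s=2, t=4, u=5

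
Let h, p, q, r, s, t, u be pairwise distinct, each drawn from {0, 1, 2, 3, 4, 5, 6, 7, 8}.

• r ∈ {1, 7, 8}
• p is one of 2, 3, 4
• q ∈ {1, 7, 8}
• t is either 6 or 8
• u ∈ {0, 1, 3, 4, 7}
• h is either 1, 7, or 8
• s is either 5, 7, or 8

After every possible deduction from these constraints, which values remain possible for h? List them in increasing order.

h, q, r share exactly the 3 values {1, 7, 8}; by pigeonhole those values go to them, so strike 1, 7, 8 from s, t, u.
s must be 5 (only option left).
t's domain is down to {6}, so t = 6.
No further eliminations apply; h can still be any of 1, 7, 8.

1, 7, 8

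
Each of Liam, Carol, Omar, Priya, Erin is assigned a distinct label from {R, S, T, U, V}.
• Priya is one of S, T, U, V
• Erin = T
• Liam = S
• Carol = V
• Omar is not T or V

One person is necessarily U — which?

Priya

Liam must be S (only option left). Remove S from Omar, Priya.
Carol's domain is down to {V}, so Carol = V. So Priya can't be V.
Erin must be T (only option left). Eliminate T elsewhere: Priya.
So U goes to Priya.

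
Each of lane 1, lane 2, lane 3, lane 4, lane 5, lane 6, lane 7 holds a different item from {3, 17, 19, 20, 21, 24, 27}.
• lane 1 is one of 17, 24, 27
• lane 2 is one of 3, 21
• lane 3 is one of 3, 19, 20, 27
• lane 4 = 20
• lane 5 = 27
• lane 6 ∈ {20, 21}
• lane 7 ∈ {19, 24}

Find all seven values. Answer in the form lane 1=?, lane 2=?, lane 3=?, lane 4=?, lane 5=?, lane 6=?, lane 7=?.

lane 1=17, lane 2=3, lane 3=19, lane 4=20, lane 5=27, lane 6=21, lane 7=24

lane 4's domain is down to {20}, so lane 4 = 20. So lane 3, lane 6 can't be 20.
lane 5 must be 27 (only option left). Strike 27 from lane 1, lane 3.
That leaves lane 6 = 21. So lane 2 can't be 21.
lane 2's domain is down to {3}, so lane 2 = 3. So lane 3 can't be 3.
lane 3's domain is down to {19}, so lane 3 = 19. So lane 7 can't be 19.
lane 7 must be 24 (only option left). So lane 1 can't be 24.
lane 1 has just one choice, so lane 1 = 17.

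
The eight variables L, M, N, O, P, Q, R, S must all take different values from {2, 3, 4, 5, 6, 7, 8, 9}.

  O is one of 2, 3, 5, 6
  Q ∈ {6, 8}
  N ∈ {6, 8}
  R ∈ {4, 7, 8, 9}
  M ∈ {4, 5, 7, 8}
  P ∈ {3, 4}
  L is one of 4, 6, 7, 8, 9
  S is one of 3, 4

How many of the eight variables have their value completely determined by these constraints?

The 8 variables together cover exactly {2, 3, 4, 5, 6, 7, 8, 9} — 8 values for 8 variables — and 2 appears only in O's list, so O = 2.
Among the 7 still-open variables, 5 fits only M (and all 7 values in {3, 4, 5, 6, 7, 8, 9} must be used), so M = 5.
N and Q share exactly the 2 values {6, 8}; by pigeonhole those values go to them, so strike 6, 8 from L, R.
P and S share exactly the 2 values {3, 4}; by pigeonhole those values go to them, so strike 3, 4 from L, R.
Determined: M=5, O=2. The other variables each still have more than one consistent value. That makes 2.

2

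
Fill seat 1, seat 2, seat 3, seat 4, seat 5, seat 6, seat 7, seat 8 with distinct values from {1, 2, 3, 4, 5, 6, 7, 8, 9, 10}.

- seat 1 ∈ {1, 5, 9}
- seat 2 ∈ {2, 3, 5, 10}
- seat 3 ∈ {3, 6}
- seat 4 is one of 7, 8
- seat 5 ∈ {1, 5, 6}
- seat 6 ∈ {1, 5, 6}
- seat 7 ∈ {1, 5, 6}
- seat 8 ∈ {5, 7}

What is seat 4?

seat 5, seat 6, seat 7 between them cover only {1, 5, 6} — a naked triple. Remove those values from seat 1, seat 2, seat 3, seat 8.
seat 1 must be 9 (only option left).
seat 3's domain is down to {3}, so seat 3 = 3. So seat 2 can't be 3.
seat 8 has just one choice, so seat 8 = 7. Strike 7 from seat 4.
So seat 4 = 8.

8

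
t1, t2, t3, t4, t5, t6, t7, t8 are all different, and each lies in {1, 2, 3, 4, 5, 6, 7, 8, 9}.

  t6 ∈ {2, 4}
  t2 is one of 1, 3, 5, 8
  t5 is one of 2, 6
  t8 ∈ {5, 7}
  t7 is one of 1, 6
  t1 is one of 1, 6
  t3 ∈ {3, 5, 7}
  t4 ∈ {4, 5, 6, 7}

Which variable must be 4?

t6

Among the 8 variables, 8 fits only t2 (and all 8 values in {1, 2, 3, 4, 5, 6, 7, 8} must be used), so t2 = 8.
The 7 still-open variables together cover exactly {1, 2, 3, 4, 5, 6, 7} — 7 values for 7 variables — and 3 appears only in t3's list, so t3 = 3.
t1 and t7 share exactly the 2 values {1, 6}; by pigeonhole those values go to them, so strike 1, 6 from t4, t5.
t5 has just one choice, so t5 = 2. Eliminate 2 elsewhere: t6.
So 4 goes to t6.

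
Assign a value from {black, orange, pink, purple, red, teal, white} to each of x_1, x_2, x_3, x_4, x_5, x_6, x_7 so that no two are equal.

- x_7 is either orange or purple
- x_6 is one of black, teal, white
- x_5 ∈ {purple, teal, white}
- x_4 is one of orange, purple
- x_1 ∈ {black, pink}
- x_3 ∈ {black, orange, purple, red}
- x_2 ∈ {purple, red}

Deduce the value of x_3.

black

The 7 variables draw from only 7 values {black, orange, pink, purple, red, teal, white}, so each is used; only x_1 can be pink, hence x_1 = pink.
x_4 and x_7 between them cover only {orange, purple} — a naked pair. Remove those values from x_2, x_3, x_5.
That leaves x_2 = red. Remove red from x_3.
So x_3 = black.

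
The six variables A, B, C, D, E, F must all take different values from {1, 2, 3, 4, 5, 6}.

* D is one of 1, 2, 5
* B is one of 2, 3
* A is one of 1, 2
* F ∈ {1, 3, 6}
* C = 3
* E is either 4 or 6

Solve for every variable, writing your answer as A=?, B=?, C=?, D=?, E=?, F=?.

A=1, B=2, C=3, D=5, E=4, F=6

C has just one choice, so C = 3. So B, F can't be 3.
That leaves B = 2. Strike 2 from A, D.
A's domain is down to {1}, so A = 1. Eliminate 1 elsewhere: D, F.
D's domain is down to {5}, so D = 5.
That leaves F = 6. Strike 6 from E.
That leaves E = 4.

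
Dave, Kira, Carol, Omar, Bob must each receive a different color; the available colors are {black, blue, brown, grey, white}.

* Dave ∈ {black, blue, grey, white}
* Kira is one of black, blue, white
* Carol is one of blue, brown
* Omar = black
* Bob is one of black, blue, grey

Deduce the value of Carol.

brown

Omar must be black (only option left). Remove black from Dave, Kira, Bob.
The 4 still-open variables together cover exactly {blue, brown, grey, white} — 4 values for 4 variables — and brown appears only in Carol's list, so Carol = brown.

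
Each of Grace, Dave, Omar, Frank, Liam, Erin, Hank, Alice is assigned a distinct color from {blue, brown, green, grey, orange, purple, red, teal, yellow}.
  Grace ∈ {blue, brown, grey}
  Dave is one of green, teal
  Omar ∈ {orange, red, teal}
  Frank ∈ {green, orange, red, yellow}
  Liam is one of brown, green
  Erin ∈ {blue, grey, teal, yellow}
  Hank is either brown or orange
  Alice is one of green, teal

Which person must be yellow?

Dave and Alice share exactly the 2 values {green, teal}; by pigeonhole those values go to them, so strike green, teal from Omar, Frank, Liam, Erin.
Liam has just one choice, so Liam = brown. So Grace, Hank can't be brown.
Hank must be orange (only option left). So Omar, Frank can't be orange.
That leaves Omar = red. Eliminate red elsewhere: Frank.
So yellow goes to Frank.

Frank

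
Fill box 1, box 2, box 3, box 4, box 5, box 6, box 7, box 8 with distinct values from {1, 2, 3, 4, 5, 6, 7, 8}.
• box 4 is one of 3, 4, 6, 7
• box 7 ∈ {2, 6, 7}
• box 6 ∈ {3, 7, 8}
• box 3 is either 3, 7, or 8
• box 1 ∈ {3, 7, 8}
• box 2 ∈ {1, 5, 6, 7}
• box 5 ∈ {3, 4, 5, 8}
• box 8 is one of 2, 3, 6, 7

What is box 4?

The 8 variables draw from only 8 values {1, 2, 3, 4, 5, 6, 7, 8}, so each is used; only box 2 can be 1, hence box 2 = 1.
Among the 7 still-open variables, 5 fits only box 5 (and all 7 values in {2, 3, 4, 5, 6, 7, 8} must be used), so box 5 = 5.
The 6 still-open variables draw from only 6 values {2, 3, 4, 6, 7, 8}, so each is used; only box 4 can be 4, hence box 4 = 4.

4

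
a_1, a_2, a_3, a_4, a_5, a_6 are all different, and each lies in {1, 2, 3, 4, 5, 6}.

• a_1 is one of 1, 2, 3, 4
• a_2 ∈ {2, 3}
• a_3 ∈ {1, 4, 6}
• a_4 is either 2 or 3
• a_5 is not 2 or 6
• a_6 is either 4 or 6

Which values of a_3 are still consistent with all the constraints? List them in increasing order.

1, 4, 6

Among the 6 variables, 5 fits only a_5 (and all 6 values in {1, 2, 3, 4, 5, 6} must be used), so a_5 = 5.
a_2 and a_4 between them cover only {2, 3} — a naked pair. Remove those values from a_1.
No further eliminations apply; a_3 can still be any of 1, 4, 6.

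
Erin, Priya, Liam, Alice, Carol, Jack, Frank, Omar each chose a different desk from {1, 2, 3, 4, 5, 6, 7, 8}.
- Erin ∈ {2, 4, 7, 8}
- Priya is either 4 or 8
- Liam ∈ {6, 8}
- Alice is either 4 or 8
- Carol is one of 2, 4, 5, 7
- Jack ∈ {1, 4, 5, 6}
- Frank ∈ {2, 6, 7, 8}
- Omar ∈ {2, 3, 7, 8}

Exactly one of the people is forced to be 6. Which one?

The 8 variables draw from only 8 values {1, 2, 3, 4, 5, 6, 7, 8}, so each is used; only Jack can be 1, hence Jack = 1.
The 7 still-open variables draw from only 7 values {2, 3, 4, 5, 6, 7, 8}, so each is used; only Omar can be 3, hence Omar = 3.
The 6 still-open variables together cover exactly {2, 4, 5, 6, 7, 8} — 6 values for 6 variables — and 5 appears only in Carol's list, so Carol = 5.
The 2 variables Priya and Alice are confined to {4, 8}, which locks those values in; drop them from Erin, Liam, Frank.
So 6 goes to Liam.

Liam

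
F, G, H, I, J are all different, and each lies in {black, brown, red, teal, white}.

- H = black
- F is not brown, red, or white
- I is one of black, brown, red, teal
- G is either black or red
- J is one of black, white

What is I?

H must be black (only option left). Remove black from F, G, I, J.
That leaves J = white.
F must be teal (only option left). Remove teal from I.
G has just one choice, so G = red. Strike red from I.
So I = brown.

brown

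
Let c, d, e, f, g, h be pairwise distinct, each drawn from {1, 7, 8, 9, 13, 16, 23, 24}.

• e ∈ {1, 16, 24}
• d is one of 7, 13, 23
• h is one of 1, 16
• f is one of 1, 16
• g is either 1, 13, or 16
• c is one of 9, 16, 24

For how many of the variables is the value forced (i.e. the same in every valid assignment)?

3

f and h between them cover only {1, 16} — a naked pair. Remove those values from c, e, g.
e has just one choice, so e = 24. So c can't be 24.
That leaves g = 13. Strike 13 from d.
That leaves c = 9.
Determined: c=9, e=24, g=13. The other variables each still have more than one consistent value. That makes 3.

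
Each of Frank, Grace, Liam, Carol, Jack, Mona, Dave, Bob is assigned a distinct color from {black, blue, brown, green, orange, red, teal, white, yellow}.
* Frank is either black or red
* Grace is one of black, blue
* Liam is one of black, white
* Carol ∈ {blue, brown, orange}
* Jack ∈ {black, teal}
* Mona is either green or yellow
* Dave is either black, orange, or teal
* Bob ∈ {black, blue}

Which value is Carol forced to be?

brown

The 2 variables Grace and Bob are confined to {black, blue}, which locks those values in; drop them from Frank, Liam, Carol, Jack, Dave.
Frank has just one choice, so Frank = red.
Liam has just one choice, so Liam = white.
Jack's domain is down to {teal}, so Jack = teal. Strike teal from Dave.
Dave must be orange (only option left). Remove orange from Carol.
So Carol = brown.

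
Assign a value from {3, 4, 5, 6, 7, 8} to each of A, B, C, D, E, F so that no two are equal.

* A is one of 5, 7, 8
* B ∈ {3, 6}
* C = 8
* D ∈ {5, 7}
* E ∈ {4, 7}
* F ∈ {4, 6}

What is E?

4

C has just one choice, so C = 8. Remove 8 from A.
The 5 still-open variables draw from only 5 values {3, 4, 5, 6, 7}, so each is used; only B can be 3, hence B = 3.
The 4 still-open variables together cover exactly {4, 5, 6, 7} — 4 values for 4 variables — and 6 appears only in F's list, so F = 6.
The 3 still-open variables draw from only 3 values {4, 5, 7}, so each is used; only E can be 4, hence E = 4.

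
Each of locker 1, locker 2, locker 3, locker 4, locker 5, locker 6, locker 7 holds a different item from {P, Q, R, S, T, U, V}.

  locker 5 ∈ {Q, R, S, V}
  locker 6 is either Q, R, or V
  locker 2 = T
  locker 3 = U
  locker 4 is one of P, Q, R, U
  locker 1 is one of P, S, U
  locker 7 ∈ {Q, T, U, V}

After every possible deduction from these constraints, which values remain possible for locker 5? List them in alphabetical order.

locker 2 must be T (only option left). Eliminate T elsewhere: locker 7.
locker 3 must be U (only option left). Eliminate U elsewhere: locker 1, locker 4, locker 7.
No further eliminations apply; locker 5 can still be any of Q, R, S, V.

Q, R, S, V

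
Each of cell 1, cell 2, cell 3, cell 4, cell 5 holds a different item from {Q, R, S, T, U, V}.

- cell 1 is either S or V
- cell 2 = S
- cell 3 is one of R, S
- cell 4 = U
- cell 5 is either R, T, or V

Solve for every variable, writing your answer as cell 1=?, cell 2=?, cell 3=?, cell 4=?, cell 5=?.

cell 1=V, cell 2=S, cell 3=R, cell 4=U, cell 5=T

cell 2 has just one choice, so cell 2 = S. Remove S from cell 1, cell 3.
cell 3 has just one choice, so cell 3 = R. Eliminate R elsewhere: cell 5.
cell 4 must be U (only option left).
cell 1 has just one choice, so cell 1 = V. Remove V from cell 5.
cell 5 has just one choice, so cell 5 = T.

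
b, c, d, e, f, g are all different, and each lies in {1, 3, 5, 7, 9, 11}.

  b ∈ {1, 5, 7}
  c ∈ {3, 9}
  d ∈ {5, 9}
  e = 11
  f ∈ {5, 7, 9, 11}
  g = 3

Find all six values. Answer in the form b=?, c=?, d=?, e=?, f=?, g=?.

b=1, c=9, d=5, e=11, f=7, g=3

e has just one choice, so e = 11. So f can't be 11.
g must be 3 (only option left). Strike 3 from c.
That leaves c = 9. So d, f can't be 9.
d's domain is down to {5}, so d = 5. So b, f can't be 5.
That leaves f = 7. Remove 7 from b.
b has just one choice, so b = 1.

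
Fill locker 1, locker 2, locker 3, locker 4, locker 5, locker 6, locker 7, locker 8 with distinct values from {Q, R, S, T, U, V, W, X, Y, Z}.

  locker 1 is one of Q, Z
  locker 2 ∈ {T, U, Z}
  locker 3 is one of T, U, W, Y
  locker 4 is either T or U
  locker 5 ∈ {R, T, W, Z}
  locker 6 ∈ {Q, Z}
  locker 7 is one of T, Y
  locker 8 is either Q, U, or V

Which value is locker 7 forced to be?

Y

The 8 variables together cover exactly {Q, R, T, U, V, W, Y, Z} — 8 values for 8 variables — and R appears only in locker 5's list, so locker 5 = R.
Among the 7 still-open variables, V fits only locker 8 (and all 7 values in {Q, T, U, V, W, Y, Z} must be used), so locker 8 = V.
The 6 still-open variables together cover exactly {Q, T, U, W, Y, Z} — 6 values for 6 variables — and W appears only in locker 3's list, so locker 3 = W.
The 5 still-open variables together cover exactly {Q, T, U, Y, Z} — 5 values for 5 variables — and Y appears only in locker 7's list, so locker 7 = Y.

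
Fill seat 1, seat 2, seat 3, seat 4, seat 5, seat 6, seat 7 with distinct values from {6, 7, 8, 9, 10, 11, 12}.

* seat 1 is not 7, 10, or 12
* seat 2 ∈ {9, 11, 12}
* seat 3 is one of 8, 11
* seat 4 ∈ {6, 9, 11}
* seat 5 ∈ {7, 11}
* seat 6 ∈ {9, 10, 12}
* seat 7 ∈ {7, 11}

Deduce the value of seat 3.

8

The 7 variables together cover exactly {6, 7, 8, 9, 10, 11, 12} — 7 values for 7 variables — and 10 appears only in seat 6's list, so seat 6 = 10.
Among the 6 still-open variables, 12 fits only seat 2 (and all 6 values in {6, 7, 8, 9, 11, 12} must be used), so seat 2 = 12.
seat 5 and seat 7 between them cover only {7, 11} — a naked pair. Remove those values from seat 1, seat 3, seat 4.
So seat 3 = 8.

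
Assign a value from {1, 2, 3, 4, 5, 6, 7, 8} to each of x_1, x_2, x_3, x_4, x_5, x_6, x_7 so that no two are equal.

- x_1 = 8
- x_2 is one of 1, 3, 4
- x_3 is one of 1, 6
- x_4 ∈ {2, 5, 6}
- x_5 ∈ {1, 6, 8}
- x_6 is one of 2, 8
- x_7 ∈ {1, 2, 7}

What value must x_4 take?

x_1 must be 8 (only option left). Eliminate 8 elsewhere: x_5, x_6.
That leaves x_6 = 2. So x_4, x_7 can't be 2.
x_3 and x_5 share exactly the 2 values {1, 6}; by pigeonhole those values go to them, so strike 1, 6 from x_2, x_4, x_7.
So x_4 = 5.

5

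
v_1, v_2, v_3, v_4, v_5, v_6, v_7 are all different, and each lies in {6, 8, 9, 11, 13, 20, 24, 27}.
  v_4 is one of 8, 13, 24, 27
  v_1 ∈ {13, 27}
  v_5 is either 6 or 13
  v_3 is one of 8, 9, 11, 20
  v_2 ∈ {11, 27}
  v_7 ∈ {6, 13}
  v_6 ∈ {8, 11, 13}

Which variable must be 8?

v_6

v_5 and v_7 share exactly the 2 values {6, 13}; by pigeonhole those values go to them, so strike 6, 13 from v_1, v_4, v_6.
v_1 has just one choice, so v_1 = 27. Strike 27 from v_2, v_4.
v_2 must be 11 (only option left). Remove 11 from v_3, v_6.
So 8 goes to v_6.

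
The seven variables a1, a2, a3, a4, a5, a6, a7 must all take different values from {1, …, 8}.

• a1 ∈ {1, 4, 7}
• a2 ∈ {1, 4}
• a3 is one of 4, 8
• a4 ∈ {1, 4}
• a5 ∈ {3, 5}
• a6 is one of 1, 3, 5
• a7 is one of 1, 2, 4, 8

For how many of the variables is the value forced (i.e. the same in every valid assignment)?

3

Among the 7 variables, 2 fits only a7 (and all 7 values in {1, 2, 3, 4, 5, 7, 8} must be used), so a7 = 2.
The 6 still-open variables draw from only 6 values {1, 3, 4, 5, 7, 8}, so each is used; only a1 can be 7, hence a1 = 7.
The 5 still-open variables together cover exactly {1, 3, 4, 5, 8} — 5 values for 5 variables — and 8 appears only in a3's list, so a3 = 8.
The 2 variables a2 and a4 are confined to {1, 4}, which locks those values in; drop them from a6.
Determined: a1=7, a3=8, a7=2. The other variables each still have more than one consistent value. That makes 3.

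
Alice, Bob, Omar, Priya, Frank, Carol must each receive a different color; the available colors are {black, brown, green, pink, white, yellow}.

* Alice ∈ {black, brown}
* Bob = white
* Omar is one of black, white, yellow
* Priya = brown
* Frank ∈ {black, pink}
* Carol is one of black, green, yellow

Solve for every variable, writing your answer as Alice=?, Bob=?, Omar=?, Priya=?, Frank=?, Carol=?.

Bob's domain is down to {white}, so Bob = white. Strike white from Omar.
Priya must be brown (only option left). Eliminate brown elsewhere: Alice.
Alice must be black (only option left). So Omar, Frank, Carol can't be black.
Omar has just one choice, so Omar = yellow. So Carol can't be yellow.
Frank has just one choice, so Frank = pink.
Carol must be green (only option left).

Alice=black, Bob=white, Omar=yellow, Priya=brown, Frank=pink, Carol=green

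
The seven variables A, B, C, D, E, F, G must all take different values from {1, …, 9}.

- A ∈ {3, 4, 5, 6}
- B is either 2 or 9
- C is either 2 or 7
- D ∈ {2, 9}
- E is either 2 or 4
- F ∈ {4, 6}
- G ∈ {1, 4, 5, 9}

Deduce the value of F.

6

B and D between them cover only {2, 9} — a naked pair. Remove those values from C, E, G.
C must be 7 (only option left).
E must be 4 (only option left). Remove 4 from A, F, G.
So F = 6.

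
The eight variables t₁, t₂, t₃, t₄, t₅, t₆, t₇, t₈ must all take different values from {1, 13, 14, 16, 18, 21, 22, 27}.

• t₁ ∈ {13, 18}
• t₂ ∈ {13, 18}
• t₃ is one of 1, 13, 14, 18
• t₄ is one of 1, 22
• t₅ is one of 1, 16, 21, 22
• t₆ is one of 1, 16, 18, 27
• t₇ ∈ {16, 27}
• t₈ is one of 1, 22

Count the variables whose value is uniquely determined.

2

The 8 variables together cover exactly {1, 13, 14, 16, 18, 21, 22, 27} — 8 values for 8 variables — and 14 appears only in t₃'s list, so t₃ = 14.
The 7 still-open variables draw from only 7 values {1, 13, 16, 18, 21, 22, 27}, so each is used; only t₅ can be 21, hence t₅ = 21.
t₁ and t₂ between them cover only {13, 18} — a naked pair. Remove those values from t₆.
t₄ and t₈ share exactly the 2 values {1, 22}; by pigeonhole those values go to them, so strike 1, 22 from t₆.
Determined: t₃=14, t₅=21. The other variables each still have more than one consistent value. That makes 2.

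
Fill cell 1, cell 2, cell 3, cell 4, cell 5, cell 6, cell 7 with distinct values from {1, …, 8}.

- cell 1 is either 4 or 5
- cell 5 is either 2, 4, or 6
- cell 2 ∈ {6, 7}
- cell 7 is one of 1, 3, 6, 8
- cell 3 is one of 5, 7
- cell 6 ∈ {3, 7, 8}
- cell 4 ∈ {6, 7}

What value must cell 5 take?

2

The 2 variables cell 2 and cell 4 are confined to {6, 7}, which locks those values in; drop them from cell 3, cell 5, cell 6, cell 7.
cell 3 must be 5 (only option left). So cell 1 can't be 5.
cell 1 has just one choice, so cell 1 = 4. So cell 5 can't be 4.
So cell 5 = 2.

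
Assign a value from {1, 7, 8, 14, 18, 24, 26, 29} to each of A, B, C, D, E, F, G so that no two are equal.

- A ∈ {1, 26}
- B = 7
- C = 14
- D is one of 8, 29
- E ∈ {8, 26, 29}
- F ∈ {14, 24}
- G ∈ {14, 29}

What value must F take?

24

B's domain is down to {7}, so B = 7.
C's domain is down to {14}, so C = 14. Strike 14 from F, G.
So F = 24.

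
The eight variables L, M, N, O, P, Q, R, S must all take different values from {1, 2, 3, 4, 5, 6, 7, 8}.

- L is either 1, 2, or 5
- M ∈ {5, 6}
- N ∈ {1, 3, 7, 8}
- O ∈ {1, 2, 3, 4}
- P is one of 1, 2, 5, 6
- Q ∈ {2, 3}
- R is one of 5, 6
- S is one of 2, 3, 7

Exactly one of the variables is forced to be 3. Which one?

Q

The 8 variables together cover exactly {1, 2, 3, 4, 5, 6, 7, 8} — 8 values for 8 variables — and 4 appears only in O's list, so O = 4.
Among the 7 still-open variables, 8 fits only N (and all 7 values in {1, 2, 3, 5, 6, 7, 8} must be used), so N = 8.
The 6 still-open variables draw from only 6 values {1, 2, 3, 5, 6, 7}, so each is used; only S can be 7, hence S = 7.
Among the 5 still-open variables, 3 fits only Q (and all 5 values in {1, 2, 3, 5, 6} must be used), so Q = 3.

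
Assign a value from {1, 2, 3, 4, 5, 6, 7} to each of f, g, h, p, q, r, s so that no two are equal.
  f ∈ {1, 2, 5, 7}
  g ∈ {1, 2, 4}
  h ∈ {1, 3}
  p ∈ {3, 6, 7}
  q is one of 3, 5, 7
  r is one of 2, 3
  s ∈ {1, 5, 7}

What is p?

6

The 7 variables together cover exactly {1, 2, 3, 4, 5, 6, 7} — 7 values for 7 variables — and 4 appears only in g's list, so g = 4.
The 6 still-open variables together cover exactly {1, 2, 3, 5, 6, 7} — 6 values for 6 variables — and 6 appears only in p's list, so p = 6.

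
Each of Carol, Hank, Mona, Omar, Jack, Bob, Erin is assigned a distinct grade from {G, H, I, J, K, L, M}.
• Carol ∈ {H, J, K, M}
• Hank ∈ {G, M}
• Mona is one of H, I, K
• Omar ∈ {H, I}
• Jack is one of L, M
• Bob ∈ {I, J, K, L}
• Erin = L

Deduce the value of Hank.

Erin's domain is down to {L}, so Erin = L. Strike L from Jack, Bob.
That leaves Jack = M. Remove M from Carol, Hank.
So Hank = G.

G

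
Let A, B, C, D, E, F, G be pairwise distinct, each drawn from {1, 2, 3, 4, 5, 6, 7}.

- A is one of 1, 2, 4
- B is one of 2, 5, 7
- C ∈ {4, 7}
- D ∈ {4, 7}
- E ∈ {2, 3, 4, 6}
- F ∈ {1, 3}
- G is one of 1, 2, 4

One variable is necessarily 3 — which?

Among the 7 variables, 5 fits only B (and all 7 values in {1, 2, 3, 4, 5, 6, 7} must be used), so B = 5.
The 6 still-open variables draw from only 6 values {1, 2, 3, 4, 6, 7}, so each is used; only E can be 6, hence E = 6.
The 5 still-open variables together cover exactly {1, 2, 3, 4, 7} — 5 values for 5 variables — and 3 appears only in F's list, so F = 3.

F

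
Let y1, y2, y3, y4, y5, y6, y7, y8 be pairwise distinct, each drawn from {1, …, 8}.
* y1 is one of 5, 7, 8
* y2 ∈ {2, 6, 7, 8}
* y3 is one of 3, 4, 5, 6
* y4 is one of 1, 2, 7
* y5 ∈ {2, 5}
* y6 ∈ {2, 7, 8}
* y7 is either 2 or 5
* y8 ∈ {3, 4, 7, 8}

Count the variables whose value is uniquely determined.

2

The 8 variables draw from only 8 values {1, 2, 3, 4, 5, 6, 7, 8}, so each is used; only y4 can be 1, hence y4 = 1.
The 2 variables y5 and y7 are confined to {2, 5}, which locks those values in; drop them from y1, y2, y3, y6.
y1 and y6 share exactly the 2 values {7, 8}; by pigeonhole those values go to them, so strike 7, 8 from y2, y8.
y2 must be 6 (only option left). Eliminate 6 elsewhere: y3.
Determined: y2=6, y4=1. The other variables each still have more than one consistent value. That makes 2.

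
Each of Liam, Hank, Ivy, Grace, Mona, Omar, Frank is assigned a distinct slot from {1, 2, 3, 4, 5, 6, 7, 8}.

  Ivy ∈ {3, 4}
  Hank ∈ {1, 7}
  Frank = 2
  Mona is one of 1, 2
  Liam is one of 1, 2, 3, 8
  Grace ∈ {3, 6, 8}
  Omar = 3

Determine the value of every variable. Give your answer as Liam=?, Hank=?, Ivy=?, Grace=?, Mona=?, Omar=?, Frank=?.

Liam=8, Hank=7, Ivy=4, Grace=6, Mona=1, Omar=3, Frank=2

Omar has just one choice, so Omar = 3. Strike 3 from Liam, Ivy, Grace.
Frank has just one choice, so Frank = 2. Eliminate 2 elsewhere: Liam, Mona.
That leaves Ivy = 4.
Mona's domain is down to {1}, so Mona = 1. So Liam, Hank can't be 1.
Liam has just one choice, so Liam = 8. So Grace can't be 8.
Hank's domain is down to {7}, so Hank = 7.
Grace must be 6 (only option left).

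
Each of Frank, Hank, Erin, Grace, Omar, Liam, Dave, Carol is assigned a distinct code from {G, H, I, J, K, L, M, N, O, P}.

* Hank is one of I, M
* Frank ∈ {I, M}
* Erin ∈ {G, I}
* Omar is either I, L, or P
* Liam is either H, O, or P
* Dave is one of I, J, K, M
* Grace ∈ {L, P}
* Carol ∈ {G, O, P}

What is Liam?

The 2 variables Frank and Hank are confined to {I, M}, which locks those values in; drop them from Erin, Omar, Dave.
Erin has just one choice, so Erin = G. So Carol can't be G.
Grace and Omar share exactly the 2 values {L, P}; by pigeonhole those values go to them, so strike L, P from Liam, Carol.
Carol must be O (only option left). So Liam can't be O.
So Liam = H.

H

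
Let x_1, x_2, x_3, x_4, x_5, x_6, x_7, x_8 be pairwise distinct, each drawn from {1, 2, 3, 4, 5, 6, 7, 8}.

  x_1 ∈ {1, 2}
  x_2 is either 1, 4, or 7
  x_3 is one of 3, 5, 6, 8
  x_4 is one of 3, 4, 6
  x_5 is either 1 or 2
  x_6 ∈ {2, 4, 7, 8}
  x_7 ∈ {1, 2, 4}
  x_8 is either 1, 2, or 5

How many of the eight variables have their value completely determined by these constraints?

4

x_1 and x_5 share exactly the 2 values {1, 2}; by pigeonhole those values go to them, so strike 1, 2 from x_2, x_6, x_7, x_8.
x_7 must be 4 (only option left). Remove 4 from x_2, x_4, x_6.
x_8 must be 5 (only option left). Strike 5 from x_3.
x_2's domain is down to {7}, so x_2 = 7. Eliminate 7 elsewhere: x_6.
That leaves x_6 = 8. So x_3 can't be 8.
Determined: x_2=7, x_6=8, x_7=4, x_8=5. The other variables each still have more than one consistent value. That makes 4.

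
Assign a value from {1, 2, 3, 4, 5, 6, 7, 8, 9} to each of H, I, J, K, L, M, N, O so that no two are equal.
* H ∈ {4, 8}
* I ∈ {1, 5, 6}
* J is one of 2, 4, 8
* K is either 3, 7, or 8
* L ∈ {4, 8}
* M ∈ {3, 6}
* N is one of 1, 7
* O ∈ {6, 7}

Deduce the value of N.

The 8 variables together cover exactly {1, 2, 3, 4, 5, 6, 7, 8} — 8 values for 8 variables — and 2 appears only in J's list, so J = 2.
Among the 7 still-open variables, 5 fits only I (and all 7 values in {1, 3, 4, 5, 6, 7, 8} must be used), so I = 5.
The 6 still-open variables together cover exactly {1, 3, 4, 6, 7, 8} — 6 values for 6 variables — and 1 appears only in N's list, so N = 1.

1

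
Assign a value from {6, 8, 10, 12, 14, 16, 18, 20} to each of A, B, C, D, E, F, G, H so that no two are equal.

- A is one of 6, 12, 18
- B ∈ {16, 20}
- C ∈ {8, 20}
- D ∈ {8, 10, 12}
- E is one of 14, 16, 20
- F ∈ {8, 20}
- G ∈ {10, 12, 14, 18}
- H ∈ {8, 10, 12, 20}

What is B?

16

The 8 variables draw from only 8 values {6, 8, 10, 12, 14, 16, 18, 20}, so each is used; only A can be 6, hence A = 6.
Among the 7 still-open variables, 18 fits only G (and all 7 values in {8, 10, 12, 14, 16, 18, 20} must be used), so G = 18.
The 6 still-open variables draw from only 6 values {8, 10, 12, 14, 16, 20}, so each is used; only E can be 14, hence E = 14.
The 5 still-open variables draw from only 5 values {8, 10, 12, 16, 20}, so each is used; only B can be 16, hence B = 16.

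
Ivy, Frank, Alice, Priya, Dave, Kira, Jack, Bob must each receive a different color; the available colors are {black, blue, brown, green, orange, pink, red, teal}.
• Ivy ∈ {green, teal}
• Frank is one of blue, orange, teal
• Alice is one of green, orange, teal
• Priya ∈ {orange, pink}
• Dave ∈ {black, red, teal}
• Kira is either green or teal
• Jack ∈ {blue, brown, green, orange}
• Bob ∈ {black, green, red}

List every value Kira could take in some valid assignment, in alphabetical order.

green, teal

The 8 variables draw from only 8 values {black, blue, brown, green, orange, pink, red, teal}, so each is used; only Jack can be brown, hence Jack = brown.
Among the 7 still-open variables, blue fits only Frank (and all 7 values in {black, blue, green, orange, pink, red, teal} must be used), so Frank = blue.
The 6 still-open variables together cover exactly {black, green, orange, pink, red, teal} — 6 values for 6 variables — and pink appears only in Priya's list, so Priya = pink.
The 5 still-open variables draw from only 5 values {black, green, orange, red, teal}, so each is used; only Alice can be orange, hence Alice = orange.
Ivy and Kira share exactly the 2 values {green, teal}; by pigeonhole those values go to them, so strike green, teal from Dave, Bob.
No further eliminations apply; Kira can still be any of green, teal.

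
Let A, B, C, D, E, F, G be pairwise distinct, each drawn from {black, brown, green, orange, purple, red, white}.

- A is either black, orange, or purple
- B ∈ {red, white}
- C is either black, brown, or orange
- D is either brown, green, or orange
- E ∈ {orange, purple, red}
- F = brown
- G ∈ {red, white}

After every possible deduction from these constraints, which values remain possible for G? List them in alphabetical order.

F's domain is down to {brown}, so F = brown. So C, D can't be brown.
The 6 still-open variables together cover exactly {black, green, orange, purple, red, white} — 6 values for 6 variables — and green appears only in D's list, so D = green.
B and G share exactly the 2 values {red, white}; by pigeonhole those values go to them, so strike red, white from E.
No further eliminations apply; G can still be any of red, white.

red, white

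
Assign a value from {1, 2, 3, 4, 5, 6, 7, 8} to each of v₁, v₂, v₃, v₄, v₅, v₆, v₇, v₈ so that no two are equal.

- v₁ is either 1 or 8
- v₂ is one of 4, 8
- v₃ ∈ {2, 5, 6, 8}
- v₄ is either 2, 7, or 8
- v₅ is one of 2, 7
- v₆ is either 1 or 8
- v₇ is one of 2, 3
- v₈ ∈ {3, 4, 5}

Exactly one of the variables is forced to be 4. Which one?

v₂

The 8 variables draw from only 8 values {1, 2, 3, 4, 5, 6, 7, 8}, so each is used; only v₃ can be 6, hence v₃ = 6.
The 7 still-open variables together cover exactly {1, 2, 3, 4, 5, 7, 8} — 7 values for 7 variables — and 5 appears only in v₈'s list, so v₈ = 5.
The 6 still-open variables draw from only 6 values {1, 2, 3, 4, 7, 8}, so each is used; only v₇ can be 3, hence v₇ = 3.
Among the 5 still-open variables, 4 fits only v₂ (and all 5 values in {1, 2, 4, 7, 8} must be used), so v₂ = 4.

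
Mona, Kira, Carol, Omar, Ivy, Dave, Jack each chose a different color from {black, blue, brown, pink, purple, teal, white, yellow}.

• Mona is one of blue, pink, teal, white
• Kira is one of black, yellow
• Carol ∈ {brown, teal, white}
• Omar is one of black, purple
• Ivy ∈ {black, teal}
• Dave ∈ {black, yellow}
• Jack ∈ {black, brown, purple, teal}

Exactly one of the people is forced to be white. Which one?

Kira and Dave between them cover only {black, yellow} — a naked pair. Remove those values from Omar, Ivy, Jack.
Omar must be purple (only option left). Remove purple from Jack.
That leaves Ivy = teal. Strike teal from Mona, Carol, Jack.
Jack's domain is down to {brown}, so Jack = brown. Eliminate brown elsewhere: Carol.
So white goes to Carol.

Carol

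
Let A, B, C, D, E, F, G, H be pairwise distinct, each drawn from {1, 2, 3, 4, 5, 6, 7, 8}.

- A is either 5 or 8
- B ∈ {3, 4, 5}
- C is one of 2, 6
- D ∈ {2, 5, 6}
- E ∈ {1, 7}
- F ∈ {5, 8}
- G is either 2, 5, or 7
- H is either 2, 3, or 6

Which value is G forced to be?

7

Among the 8 variables, 1 fits only E (and all 8 values in {1, 2, 3, 4, 5, 6, 7, 8} must be used), so E = 1.
The 7 still-open variables draw from only 7 values {2, 3, 4, 5, 6, 7, 8}, so each is used; only B can be 4, hence B = 4.
The 6 still-open variables together cover exactly {2, 3, 5, 6, 7, 8} — 6 values for 6 variables — and 3 appears only in H's list, so H = 3.
Among the 5 still-open variables, 7 fits only G (and all 5 values in {2, 5, 6, 7, 8} must be used), so G = 7.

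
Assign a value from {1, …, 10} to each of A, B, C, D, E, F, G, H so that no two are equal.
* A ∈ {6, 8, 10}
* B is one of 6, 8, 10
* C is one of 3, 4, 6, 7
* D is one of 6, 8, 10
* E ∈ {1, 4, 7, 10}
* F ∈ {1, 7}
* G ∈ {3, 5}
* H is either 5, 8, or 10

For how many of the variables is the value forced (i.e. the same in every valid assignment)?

The 3 variables A, B, D are confined to {6, 8, 10}, which locks those values in; drop them from C, E, H.
That leaves H = 5. Strike 5 from G.
G must be 3 (only option left). Eliminate 3 elsewhere: C.
Determined: G=3, H=5. The other variables each still have more than one consistent value. That makes 2.

2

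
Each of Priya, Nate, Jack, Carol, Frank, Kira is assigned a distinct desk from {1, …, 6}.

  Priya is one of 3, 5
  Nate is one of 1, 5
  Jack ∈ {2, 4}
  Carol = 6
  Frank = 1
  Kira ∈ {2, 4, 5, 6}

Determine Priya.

3

Carol has just one choice, so Carol = 6. Strike 6 from Kira.
That leaves Frank = 1. So Nate can't be 1.
Nate has just one choice, so Nate = 5. So Priya, Kira can't be 5.
So Priya = 3.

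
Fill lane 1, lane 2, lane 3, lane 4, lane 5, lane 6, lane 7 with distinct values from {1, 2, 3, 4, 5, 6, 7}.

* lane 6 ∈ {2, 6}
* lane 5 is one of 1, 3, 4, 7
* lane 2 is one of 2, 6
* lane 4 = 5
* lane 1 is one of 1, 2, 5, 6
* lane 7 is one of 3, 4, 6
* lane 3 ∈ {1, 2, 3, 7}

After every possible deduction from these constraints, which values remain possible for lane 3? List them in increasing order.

3, 7

lane 4 has just one choice, so lane 4 = 5. Strike 5 from lane 1.
lane 2 and lane 6 between them cover only {2, 6} — a naked pair. Remove those values from lane 1, lane 3, lane 7.
lane 1's domain is down to {1}, so lane 1 = 1. Remove 1 from lane 3, lane 5.
No further eliminations apply; lane 3 can still be any of 3, 7.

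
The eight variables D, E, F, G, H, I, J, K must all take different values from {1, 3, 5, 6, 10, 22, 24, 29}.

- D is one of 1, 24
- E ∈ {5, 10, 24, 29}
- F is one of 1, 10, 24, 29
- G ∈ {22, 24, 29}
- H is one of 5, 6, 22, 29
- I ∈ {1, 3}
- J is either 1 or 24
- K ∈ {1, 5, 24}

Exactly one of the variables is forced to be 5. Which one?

The 8 variables draw from only 8 values {1, 3, 5, 6, 10, 22, 24, 29}, so each is used; only I can be 3, hence I = 3.
The 7 still-open variables draw from only 7 values {1, 5, 6, 10, 22, 24, 29}, so each is used; only H can be 6, hence H = 6.
The 6 still-open variables together cover exactly {1, 5, 10, 22, 24, 29} — 6 values for 6 variables — and 22 appears only in G's list, so G = 22.
D and J between them cover only {1, 24} — a naked pair. Remove those values from E, F, K.
So 5 goes to K.

K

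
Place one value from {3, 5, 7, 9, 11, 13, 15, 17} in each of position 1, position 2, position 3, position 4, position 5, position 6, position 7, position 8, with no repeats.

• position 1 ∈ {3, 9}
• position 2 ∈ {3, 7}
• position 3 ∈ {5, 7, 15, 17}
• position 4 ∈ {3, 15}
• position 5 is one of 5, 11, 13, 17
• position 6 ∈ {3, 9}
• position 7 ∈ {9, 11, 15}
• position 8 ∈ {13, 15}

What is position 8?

The 2 variables position 1 and position 6 are confined to {3, 9}, which locks those values in; drop them from position 2, position 4, position 7.
position 2's domain is down to {7}, so position 2 = 7. So position 3 can't be 7.
position 4 has just one choice, so position 4 = 15. So position 3, position 7, position 8 can't be 15.
So position 8 = 13.

13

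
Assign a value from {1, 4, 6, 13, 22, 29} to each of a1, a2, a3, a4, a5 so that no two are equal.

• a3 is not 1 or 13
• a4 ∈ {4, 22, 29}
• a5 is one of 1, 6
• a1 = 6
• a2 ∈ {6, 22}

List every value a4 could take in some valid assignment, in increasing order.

4, 29

a1 must be 6 (only option left). Eliminate 6 elsewhere: a2, a3, a5.
a2 has just one choice, so a2 = 22. So a3, a4 can't be 22.
That leaves a5 = 1.
No further eliminations apply; a4 can still be any of 4, 29.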